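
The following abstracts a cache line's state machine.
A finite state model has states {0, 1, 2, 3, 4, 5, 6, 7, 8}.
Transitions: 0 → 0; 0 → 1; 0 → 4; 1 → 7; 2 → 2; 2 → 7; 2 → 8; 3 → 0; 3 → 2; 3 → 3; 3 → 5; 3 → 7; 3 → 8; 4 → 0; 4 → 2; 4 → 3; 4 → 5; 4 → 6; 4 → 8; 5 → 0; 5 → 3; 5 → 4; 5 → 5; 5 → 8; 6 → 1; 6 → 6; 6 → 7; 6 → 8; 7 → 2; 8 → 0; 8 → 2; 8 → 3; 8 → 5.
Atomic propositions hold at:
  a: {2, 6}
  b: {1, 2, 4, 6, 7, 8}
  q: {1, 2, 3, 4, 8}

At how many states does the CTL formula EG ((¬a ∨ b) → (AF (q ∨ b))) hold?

7

Sat(¬a) = {0, 1, 3, 4, 5, 7, 8}
Sat(¬a ∨ b) = {0, 1, 2, 3, 4, 5, 6, 7, 8}
Sat(q ∨ b) = {1, 2, 3, 4, 6, 7, 8}
AF (q ∨ b): least fixpoint, start Z0 = {1, 2, 3, 4, 6, 7, 8}, add states with every successor in Z. Already a fixed point.
Sat(AF (q ∨ b)) = {1, 2, 3, 4, 6, 7, 8}
Sat((¬a ∨ b) → (AF (q ∨ b))) = {1, 2, 3, 4, 6, 7, 8}
EG ((¬a ∨ b) → (AF (q ∨ b))): greatest fixpoint, start Z0 = {1, 2, 3, 4, 6, 7, 8}, keep only states in Sat with some successor in Z. Already a fixed point.
Sat(EG ((¬a ∨ b) → (AF (q ∨ b)))) = {1, 2, 3, 4, 6, 7, 8}
|Sat(EG ((¬a ∨ b) → (AF (q ∨ b))))| = |{1, 2, 3, 4, 6, 7, 8}| = 7.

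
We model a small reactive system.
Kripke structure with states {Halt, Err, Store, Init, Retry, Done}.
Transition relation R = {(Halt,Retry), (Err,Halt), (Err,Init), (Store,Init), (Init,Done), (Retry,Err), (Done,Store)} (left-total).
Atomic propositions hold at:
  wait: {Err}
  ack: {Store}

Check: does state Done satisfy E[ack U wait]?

E[ack U wait]: least fixpoint, start Z0 = Sat(wait) = {Err}, add states in Sat(ack) with some successor in Z. Already a fixed point.
Sat(E[ack U wait]) = {Err}
Done ∉ Sat(E[ack U wait]) = {Err}, so the formula does not hold at Done.

No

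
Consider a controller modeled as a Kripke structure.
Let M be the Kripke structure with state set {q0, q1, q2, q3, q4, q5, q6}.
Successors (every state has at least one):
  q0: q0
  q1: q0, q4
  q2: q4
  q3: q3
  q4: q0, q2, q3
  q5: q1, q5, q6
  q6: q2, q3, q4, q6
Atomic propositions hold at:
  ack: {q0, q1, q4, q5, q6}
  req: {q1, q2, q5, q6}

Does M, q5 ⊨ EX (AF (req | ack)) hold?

Yes

Sat(req | ack) = {q0, q1, q2, q4, q5, q6}
AF (req | ack): least fixpoint, start Z0 = {q0, q1, q2, q4, q5, q6}, add states with every successor in Z. Already a fixed point.
Sat(AF (req | ack)) = {q0, q1, q2, q4, q5, q6}
Sat(EX (AF (req | ack))) = {s : some successor in {q0, q1, q2, q4, q5, q6}} = {q0, q1, q2, q4, q5, q6}
q5 ∈ Sat(EX (AF (req | ack))) = {q0, q1, q2, q4, q5, q6}, so the formula holds at q5.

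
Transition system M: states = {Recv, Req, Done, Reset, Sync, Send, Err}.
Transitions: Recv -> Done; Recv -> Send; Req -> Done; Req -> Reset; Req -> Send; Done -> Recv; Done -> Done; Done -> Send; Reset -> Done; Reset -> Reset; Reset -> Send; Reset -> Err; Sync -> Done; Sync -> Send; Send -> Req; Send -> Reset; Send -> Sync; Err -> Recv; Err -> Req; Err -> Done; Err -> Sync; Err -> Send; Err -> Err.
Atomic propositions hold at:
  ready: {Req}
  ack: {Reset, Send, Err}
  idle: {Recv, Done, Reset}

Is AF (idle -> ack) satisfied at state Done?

No

Sat(idle -> ack) = {Req, Reset, Sync, Send, Err}
AF (idle -> ack): least fixpoint, start Z0 = {Req, Reset, Sync, Send, Err}, add states with every successor in Z. Already a fixed point.
Sat(AF (idle -> ack)) = {Req, Reset, Sync, Send, Err}
Done ∉ Sat(AF (idle -> ack)) = {Req, Reset, Sync, Send, Err}, so the formula does not hold at Done.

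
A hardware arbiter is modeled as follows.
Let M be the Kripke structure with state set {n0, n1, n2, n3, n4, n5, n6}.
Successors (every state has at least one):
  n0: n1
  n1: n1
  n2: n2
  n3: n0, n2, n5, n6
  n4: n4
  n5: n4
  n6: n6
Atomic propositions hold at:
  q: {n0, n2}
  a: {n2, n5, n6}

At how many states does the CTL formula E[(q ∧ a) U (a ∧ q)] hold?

1

Sat(q ∧ a) = {n2}
Sat(a ∧ q) = {n2}
E[(q ∧ a) U (a ∧ q)]: least fixpoint, start Z0 = Sat((a ∧ q)) = {n2}, add states in Sat(q ∧ a) with some successor in Z. Already a fixed point.
Sat(E[(q ∧ a) U (a ∧ q)]) = {n2}
|Sat(E[(q ∧ a) U (a ∧ q)])| = |{n2}| = 1.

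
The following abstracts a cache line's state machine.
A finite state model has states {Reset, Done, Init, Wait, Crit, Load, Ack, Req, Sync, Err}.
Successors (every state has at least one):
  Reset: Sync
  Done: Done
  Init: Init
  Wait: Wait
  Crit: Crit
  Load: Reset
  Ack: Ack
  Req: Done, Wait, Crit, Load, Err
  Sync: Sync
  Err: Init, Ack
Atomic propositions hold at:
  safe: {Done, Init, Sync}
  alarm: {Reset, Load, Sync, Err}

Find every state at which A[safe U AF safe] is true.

{Reset, Done, Init, Load, Sync}

AF safe: least fixpoint, start Z0 = {Done, Init, Sync}, add states with every successor in Z. Z1 = {Reset, Done, Init, Sync}; Z2 = {Reset, Done, Init, Load, Sync}; fixed.
Sat(AF safe) = {Reset, Done, Init, Load, Sync}
A[safe U AF safe]: least fixpoint, start Z0 = Sat(AF safe) = {Reset, Done, Init, Load, Sync}, add states in Sat(safe) with every successor in Z. Already a fixed point.
Sat(A[safe U AF safe]) = {Reset, Done, Init, Load, Sync}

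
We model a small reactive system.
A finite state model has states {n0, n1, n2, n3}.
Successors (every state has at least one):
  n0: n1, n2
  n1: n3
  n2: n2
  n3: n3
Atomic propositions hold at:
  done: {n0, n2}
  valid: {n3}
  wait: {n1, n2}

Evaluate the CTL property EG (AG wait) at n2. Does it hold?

Yes

AG wait: greatest fixpoint, start Z0 = {n1, n2}, keep only states in Sat with every successor in Z. Z1 = {n2}; fixed.
Sat(AG wait) = {n2}
EG (AG wait): greatest fixpoint, start Z0 = {n2}, keep only states in Sat with some successor in Z. Already a fixed point.
Sat(EG (AG wait)) = {n2}
n2 ∈ Sat(EG (AG wait)) = {n2}, so the formula holds at n2.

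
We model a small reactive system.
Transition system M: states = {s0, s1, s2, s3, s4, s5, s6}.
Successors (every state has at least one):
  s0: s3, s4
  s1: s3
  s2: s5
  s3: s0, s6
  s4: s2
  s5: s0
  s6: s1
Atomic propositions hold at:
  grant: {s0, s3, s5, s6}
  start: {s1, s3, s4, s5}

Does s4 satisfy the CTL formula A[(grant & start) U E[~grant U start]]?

Sat(grant & start) = {s3, s5}
Sat(~grant) = {s1, s2, s4}
E[~grant U start]: least fixpoint, start Z0 = Sat(start) = {s1, s3, s4, s5}, add states in Sat(~grant) with some successor in Z. Z1 = {s1, s2, s3, s4, s5}; fixed.
Sat(E[~grant U start]) = {s1, s2, s3, s4, s5}
A[(grant & start) U E[~grant U start]]: least fixpoint, start Z0 = Sat(E[~grant U start]) = {s1, s2, s3, s4, s5}, add states in Sat(grant & start) with every successor in Z. Already a fixed point.
Sat(A[(grant & start) U E[~grant U start]]) = {s1, s2, s3, s4, s5}
s4 ∈ Sat(A[(grant & start) U E[~grant U start]]) = {s1, s2, s3, s4, s5}, so the formula holds at s4.

Yes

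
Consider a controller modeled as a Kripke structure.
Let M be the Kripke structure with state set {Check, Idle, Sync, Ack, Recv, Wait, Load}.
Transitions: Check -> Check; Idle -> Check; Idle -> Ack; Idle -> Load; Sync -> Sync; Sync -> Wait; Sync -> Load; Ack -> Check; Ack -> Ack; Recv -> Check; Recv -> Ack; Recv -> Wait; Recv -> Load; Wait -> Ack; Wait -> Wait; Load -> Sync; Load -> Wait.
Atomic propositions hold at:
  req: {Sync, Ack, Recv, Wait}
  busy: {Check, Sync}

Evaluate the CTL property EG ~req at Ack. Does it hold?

No

Sat(~req) = {Check, Idle, Load}
EG ~req: greatest fixpoint, start Z0 = {Check, Idle, Load}, keep only states in Sat with some successor in Z. Z1 = {Check, Idle}; fixed.
Sat(EG ~req) = {Check, Idle}
Ack ∉ Sat(EG ~req) = {Check, Idle}, so the formula does not hold at Ack.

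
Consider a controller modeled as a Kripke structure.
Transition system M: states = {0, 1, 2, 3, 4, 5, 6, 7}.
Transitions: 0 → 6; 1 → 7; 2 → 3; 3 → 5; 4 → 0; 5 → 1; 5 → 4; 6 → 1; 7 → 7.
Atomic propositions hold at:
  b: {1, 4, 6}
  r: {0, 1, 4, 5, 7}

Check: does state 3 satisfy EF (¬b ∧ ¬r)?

Yes

Sat(¬b) = {0, 2, 3, 5, 7}
Sat(¬r) = {2, 3, 6}
Sat(¬b ∧ ¬r) = {2, 3}
EF (¬b ∧ ¬r): least fixpoint, start Z0 = {2, 3}, add states with some successor in Z. Already a fixed point.
Sat(EF (¬b ∧ ¬r)) = {2, 3}
3 ∈ Sat(EF (¬b ∧ ¬r)) = {2, 3}, so the formula holds at 3.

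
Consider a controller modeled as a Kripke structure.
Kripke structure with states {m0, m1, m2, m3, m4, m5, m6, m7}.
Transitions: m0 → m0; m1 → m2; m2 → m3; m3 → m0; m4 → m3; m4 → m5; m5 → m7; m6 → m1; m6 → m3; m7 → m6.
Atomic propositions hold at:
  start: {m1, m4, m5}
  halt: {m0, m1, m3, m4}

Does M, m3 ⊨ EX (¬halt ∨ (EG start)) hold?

No

Sat(¬halt) = {m2, m5, m6, m7}
EG start: greatest fixpoint, start Z0 = {m1, m4, m5}, keep only states in Sat with some successor in Z. Z1 = {m4}; Z2 = ∅; fixed.
Sat(EG start) = ∅
Sat(¬halt ∨ (EG start)) = {m2, m5, m6, m7}
Sat(EX (¬halt ∨ (EG start))) = {s : some successor in {m2, m5, m6, m7}} = {m1, m4, m5, m7}
m3 ∉ Sat(EX (¬halt ∨ (EG start))) = {m1, m4, m5, m7}, so the formula does not hold at m3.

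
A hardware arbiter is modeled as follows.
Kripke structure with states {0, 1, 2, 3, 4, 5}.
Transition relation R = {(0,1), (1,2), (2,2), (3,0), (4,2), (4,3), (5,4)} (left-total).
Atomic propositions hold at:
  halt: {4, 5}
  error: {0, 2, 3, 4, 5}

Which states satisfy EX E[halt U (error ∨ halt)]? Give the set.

{1, 2, 3, 4, 5}

Sat(error ∨ halt) = {0, 2, 3, 4, 5}
E[halt U (error ∨ halt)]: least fixpoint, start Z0 = Sat((error ∨ halt)) = {0, 2, 3, 4, 5}, add states in Sat(halt) with some successor in Z. Already a fixed point.
Sat(E[halt U (error ∨ halt)]) = {0, 2, 3, 4, 5}
Sat(EX E[halt U (error ∨ halt)]) = {s : some successor in {0, 2, 3, 4, 5}} = {1, 2, 3, 4, 5}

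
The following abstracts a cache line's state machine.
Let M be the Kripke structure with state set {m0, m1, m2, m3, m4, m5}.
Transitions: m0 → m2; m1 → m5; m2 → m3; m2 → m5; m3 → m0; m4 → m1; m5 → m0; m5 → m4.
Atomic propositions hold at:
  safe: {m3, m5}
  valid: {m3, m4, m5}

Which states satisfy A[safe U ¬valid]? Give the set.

{m0, m1, m2, m3}

Sat(¬valid) = {m0, m1, m2}
A[safe U ¬valid]: least fixpoint, start Z0 = Sat(¬valid) = {m0, m1, m2}, add states in Sat(safe) with every successor in Z. Z1 = {m0, m1, m2, m3}; fixed.
Sat(A[safe U ¬valid]) = {m0, m1, m2, m3}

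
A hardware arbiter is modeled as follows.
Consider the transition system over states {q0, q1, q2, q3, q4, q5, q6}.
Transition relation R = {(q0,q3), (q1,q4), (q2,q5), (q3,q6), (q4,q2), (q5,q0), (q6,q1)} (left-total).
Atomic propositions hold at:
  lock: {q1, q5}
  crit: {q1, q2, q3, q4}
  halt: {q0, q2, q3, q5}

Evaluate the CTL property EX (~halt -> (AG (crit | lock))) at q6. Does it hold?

No

Sat(~halt) = {q1, q4, q6}
Sat(crit | lock) = {q1, q2, q3, q4, q5}
AG (crit | lock): greatest fixpoint, start Z0 = {q1, q2, q3, q4, q5}, keep only states in Sat with every successor in Z. Z1 = {q1, q2, q4}; Z2 = {q1, q4}; Z3 = {q1}; Z4 = ∅; fixed.
Sat(AG (crit | lock)) = ∅
Sat(~halt -> (AG (crit | lock))) = {q0, q2, q3, q5}
Sat(EX (~halt -> (AG (crit | lock)))) = {s : some successor in {q0, q2, q3, q5}} = {q0, q2, q4, q5}
q6 ∉ Sat(EX (~halt -> (AG (crit | lock)))) = {q0, q2, q4, q5}, so the formula does not hold at q6.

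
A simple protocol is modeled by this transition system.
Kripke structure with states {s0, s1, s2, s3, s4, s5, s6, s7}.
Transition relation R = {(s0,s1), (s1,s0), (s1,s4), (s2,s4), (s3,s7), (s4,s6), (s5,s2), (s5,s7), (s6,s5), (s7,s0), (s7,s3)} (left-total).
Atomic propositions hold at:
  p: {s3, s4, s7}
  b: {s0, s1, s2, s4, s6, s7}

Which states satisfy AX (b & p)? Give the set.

{s2, s3}

Sat(b & p) = {s4, s7}
Sat(AX (b & p)) = {s : every successor in {s4, s7}} = {s2, s3}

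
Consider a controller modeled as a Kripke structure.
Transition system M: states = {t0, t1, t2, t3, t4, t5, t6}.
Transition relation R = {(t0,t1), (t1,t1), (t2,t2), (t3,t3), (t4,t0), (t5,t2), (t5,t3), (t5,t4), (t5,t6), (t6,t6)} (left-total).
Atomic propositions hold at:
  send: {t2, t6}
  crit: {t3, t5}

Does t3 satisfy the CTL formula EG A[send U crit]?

A[send U crit]: least fixpoint, start Z0 = Sat(crit) = {t3, t5}, add states in Sat(send) with every successor in Z. Already a fixed point.
Sat(A[send U crit]) = {t3, t5}
EG A[send U crit]: greatest fixpoint, start Z0 = {t3, t5}, keep only states in Sat with some successor in Z. Already a fixed point.
Sat(EG A[send U crit]) = {t3, t5}
t3 ∈ Sat(EG A[send U crit]) = {t3, t5}, so the formula holds at t3.

Yes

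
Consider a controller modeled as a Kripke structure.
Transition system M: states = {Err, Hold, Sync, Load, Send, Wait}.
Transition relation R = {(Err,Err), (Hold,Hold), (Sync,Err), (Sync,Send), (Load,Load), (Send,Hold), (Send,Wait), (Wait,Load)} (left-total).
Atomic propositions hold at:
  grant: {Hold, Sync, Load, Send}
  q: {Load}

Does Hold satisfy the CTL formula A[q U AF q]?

AF q: least fixpoint, start Z0 = {Load}, add states with every successor in Z. Z1 = {Load, Wait}; fixed.
Sat(AF q) = {Load, Wait}
A[q U AF q]: least fixpoint, start Z0 = Sat(AF q) = {Load, Wait}, add states in Sat(q) with every successor in Z. Already a fixed point.
Sat(A[q U AF q]) = {Load, Wait}
Hold ∉ Sat(A[q U AF q]) = {Load, Wait}, so the formula does not hold at Hold.

No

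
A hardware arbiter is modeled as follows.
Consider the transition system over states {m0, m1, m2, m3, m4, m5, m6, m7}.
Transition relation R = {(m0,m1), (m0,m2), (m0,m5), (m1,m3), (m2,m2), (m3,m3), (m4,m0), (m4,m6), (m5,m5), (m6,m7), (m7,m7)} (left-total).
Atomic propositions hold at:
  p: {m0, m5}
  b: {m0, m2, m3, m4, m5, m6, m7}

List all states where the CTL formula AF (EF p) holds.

EF p: least fixpoint, start Z0 = {m0, m5}, add states with some successor in Z. Z1 = {m0, m4, m5}; fixed.
Sat(EF p) = {m0, m4, m5}
AF (EF p): least fixpoint, start Z0 = {m0, m4, m5}, add states with every successor in Z. Already a fixed point.
Sat(AF (EF p)) = {m0, m4, m5}

{m0, m4, m5}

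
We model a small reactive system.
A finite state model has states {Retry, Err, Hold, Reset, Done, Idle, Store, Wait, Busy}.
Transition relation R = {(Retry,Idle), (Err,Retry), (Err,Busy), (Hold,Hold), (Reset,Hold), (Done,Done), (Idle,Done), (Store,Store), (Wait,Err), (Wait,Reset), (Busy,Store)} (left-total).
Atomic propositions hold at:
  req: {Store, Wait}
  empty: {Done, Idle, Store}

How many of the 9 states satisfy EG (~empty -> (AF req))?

4

Sat(~empty) = {Retry, Err, Hold, Reset, Wait, Busy}
AF req: least fixpoint, start Z0 = {Store, Wait}, add states with every successor in Z. Z1 = {Store, Wait, Busy}; fixed.
Sat(AF req) = {Store, Wait, Busy}
Sat(~empty -> (AF req)) = {Done, Idle, Store, Wait, Busy}
EG (~empty -> (AF req)): greatest fixpoint, start Z0 = {Done, Idle, Store, Wait, Busy}, keep only states in Sat with some successor in Z. Z1 = {Done, Idle, Store, Busy}; fixed.
Sat(EG (~empty -> (AF req))) = {Done, Idle, Store, Busy}
|Sat(EG (~empty -> (AF req)))| = |{Done, Idle, Store, Busy}| = 4.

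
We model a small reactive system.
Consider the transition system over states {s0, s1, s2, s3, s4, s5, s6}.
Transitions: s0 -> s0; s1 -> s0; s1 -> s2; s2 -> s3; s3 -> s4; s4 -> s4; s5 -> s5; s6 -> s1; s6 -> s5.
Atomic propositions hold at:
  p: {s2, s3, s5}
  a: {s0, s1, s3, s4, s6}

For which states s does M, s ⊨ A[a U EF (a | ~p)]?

{s0, s1, s2, s3, s4, s6}

Sat(~p) = {s0, s1, s4, s6}
Sat(a | ~p) = {s0, s1, s3, s4, s6}
EF (a | ~p): least fixpoint, start Z0 = {s0, s1, s3, s4, s6}, add states with some successor in Z. Z1 = {s0, s1, s2, s3, s4, s6}; fixed.
Sat(EF (a | ~p)) = {s0, s1, s2, s3, s4, s6}
A[a U EF (a | ~p)]: least fixpoint, start Z0 = Sat(EF (a | ~p)) = {s0, s1, s2, s3, s4, s6}, add states in Sat(a) with every successor in Z. Already a fixed point.
Sat(A[a U EF (a | ~p)]) = {s0, s1, s2, s3, s4, s6}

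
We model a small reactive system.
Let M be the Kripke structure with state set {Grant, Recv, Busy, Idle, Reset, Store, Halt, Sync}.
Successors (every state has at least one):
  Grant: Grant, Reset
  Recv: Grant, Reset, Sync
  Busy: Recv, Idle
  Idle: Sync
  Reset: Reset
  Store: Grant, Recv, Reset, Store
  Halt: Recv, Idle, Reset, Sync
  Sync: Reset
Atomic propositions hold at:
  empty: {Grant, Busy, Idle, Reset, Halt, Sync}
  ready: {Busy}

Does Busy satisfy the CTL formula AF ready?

Yes

AF ready: least fixpoint, start Z0 = {Busy}, add states with every successor in Z. Already a fixed point.
Sat(AF ready) = {Busy}
Busy ∈ Sat(AF ready) = {Busy}, so the formula holds at Busy.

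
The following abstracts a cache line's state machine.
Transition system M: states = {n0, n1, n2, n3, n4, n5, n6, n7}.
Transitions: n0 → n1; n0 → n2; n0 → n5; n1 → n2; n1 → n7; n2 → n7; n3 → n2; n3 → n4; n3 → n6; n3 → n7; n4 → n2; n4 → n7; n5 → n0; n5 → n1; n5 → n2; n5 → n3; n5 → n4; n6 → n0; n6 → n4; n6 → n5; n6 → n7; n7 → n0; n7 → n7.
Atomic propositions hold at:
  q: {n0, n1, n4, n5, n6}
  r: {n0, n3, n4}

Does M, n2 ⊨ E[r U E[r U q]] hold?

E[r U q]: least fixpoint, start Z0 = Sat(q) = {n0, n1, n4, n5, n6}, add states in Sat(r) with some successor in Z. Z1 = {n0, n1, n3, n4, n5, n6}; fixed.
Sat(E[r U q]) = {n0, n1, n3, n4, n5, n6}
E[r U E[r U q]]: least fixpoint, start Z0 = Sat(E[r U q]) = {n0, n1, n3, n4, n5, n6}, add states in Sat(r) with some successor in Z. Already a fixed point.
Sat(E[r U E[r U q]]) = {n0, n1, n3, n4, n5, n6}
n2 ∉ Sat(E[r U E[r U q]]) = {n0, n1, n3, n4, n5, n6}, so the formula does not hold at n2.

No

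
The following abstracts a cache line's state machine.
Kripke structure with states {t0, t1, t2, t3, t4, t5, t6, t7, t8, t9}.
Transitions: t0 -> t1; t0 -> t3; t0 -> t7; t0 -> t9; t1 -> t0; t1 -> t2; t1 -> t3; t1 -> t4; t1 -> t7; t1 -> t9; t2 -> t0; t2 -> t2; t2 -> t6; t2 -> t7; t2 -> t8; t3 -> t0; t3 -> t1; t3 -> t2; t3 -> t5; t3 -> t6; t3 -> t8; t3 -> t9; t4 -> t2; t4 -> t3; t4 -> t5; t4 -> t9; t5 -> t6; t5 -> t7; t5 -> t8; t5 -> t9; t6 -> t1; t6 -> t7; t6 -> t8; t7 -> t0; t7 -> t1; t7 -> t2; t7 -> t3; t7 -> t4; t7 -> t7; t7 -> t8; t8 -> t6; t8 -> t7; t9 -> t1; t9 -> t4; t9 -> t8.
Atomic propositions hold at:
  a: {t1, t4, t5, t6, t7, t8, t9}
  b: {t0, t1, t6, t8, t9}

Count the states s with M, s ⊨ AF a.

7

AF a: least fixpoint, start Z0 = {t1, t4, t5, t6, t7, t8, t9}, add states with every successor in Z. Already a fixed point.
Sat(AF a) = {t1, t4, t5, t6, t7, t8, t9}
|Sat(AF a)| = |{t1, t4, t5, t6, t7, t8, t9}| = 7.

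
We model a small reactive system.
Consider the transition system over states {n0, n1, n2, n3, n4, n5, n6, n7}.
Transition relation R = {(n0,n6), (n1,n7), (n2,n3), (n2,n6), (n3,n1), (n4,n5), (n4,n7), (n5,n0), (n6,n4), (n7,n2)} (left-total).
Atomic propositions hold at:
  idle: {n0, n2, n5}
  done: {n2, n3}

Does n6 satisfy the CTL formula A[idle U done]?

No

A[idle U done]: least fixpoint, start Z0 = Sat(done) = {n2, n3}, add states in Sat(idle) with every successor in Z. Already a fixed point.
Sat(A[idle U done]) = {n2, n3}
n6 ∉ Sat(A[idle U done]) = {n2, n3}, so the formula does not hold at n6.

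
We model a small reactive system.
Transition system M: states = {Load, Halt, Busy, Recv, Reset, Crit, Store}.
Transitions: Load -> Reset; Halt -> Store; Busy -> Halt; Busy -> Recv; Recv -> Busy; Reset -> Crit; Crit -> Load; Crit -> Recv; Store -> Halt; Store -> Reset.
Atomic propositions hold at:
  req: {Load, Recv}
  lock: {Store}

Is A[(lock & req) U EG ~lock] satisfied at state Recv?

Yes

Sat(lock & req) = ∅
Sat(~lock) = {Load, Halt, Busy, Recv, Reset, Crit}
EG ~lock: greatest fixpoint, start Z0 = {Load, Halt, Busy, Recv, Reset, Crit}, keep only states in Sat with some successor in Z. Z1 = {Load, Busy, Recv, Reset, Crit}; fixed.
Sat(EG ~lock) = {Load, Busy, Recv, Reset, Crit}
A[(lock & req) U EG ~lock]: least fixpoint, start Z0 = Sat(EG ~lock) = {Load, Busy, Recv, Reset, Crit}, add states in Sat(lock & req) with every successor in Z. Already a fixed point.
Sat(A[(lock & req) U EG ~lock]) = {Load, Busy, Recv, Reset, Crit}
Recv ∈ Sat(A[(lock & req) U EG ~lock]) = {Load, Busy, Recv, Reset, Crit}, so the formula holds at Recv.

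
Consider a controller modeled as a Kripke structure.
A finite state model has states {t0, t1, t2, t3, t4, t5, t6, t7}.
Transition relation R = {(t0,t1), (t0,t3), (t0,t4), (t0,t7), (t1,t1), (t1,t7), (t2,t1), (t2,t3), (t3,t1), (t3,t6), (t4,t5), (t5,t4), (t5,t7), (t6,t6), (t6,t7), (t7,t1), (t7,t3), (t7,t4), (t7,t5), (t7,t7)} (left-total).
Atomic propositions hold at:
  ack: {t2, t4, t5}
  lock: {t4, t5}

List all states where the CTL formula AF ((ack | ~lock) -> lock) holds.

Sat(~lock) = {t0, t1, t2, t3, t6, t7}
Sat(ack | ~lock) = {t0, t1, t2, t3, t4, t5, t6, t7}
Sat((ack | ~lock) -> lock) = {t4, t5}
AF ((ack | ~lock) -> lock): least fixpoint, start Z0 = {t4, t5}, add states with every successor in Z. Already a fixed point.
Sat(AF ((ack | ~lock) -> lock)) = {t4, t5}

{t4, t5}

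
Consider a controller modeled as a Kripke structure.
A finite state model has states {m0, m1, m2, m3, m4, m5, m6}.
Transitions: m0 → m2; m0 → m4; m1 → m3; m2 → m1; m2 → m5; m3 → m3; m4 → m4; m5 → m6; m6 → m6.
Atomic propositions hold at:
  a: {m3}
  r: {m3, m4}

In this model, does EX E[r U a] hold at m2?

E[r U a]: least fixpoint, start Z0 = Sat(a) = {m3}, add states in Sat(r) with some successor in Z. Already a fixed point.
Sat(E[r U a]) = {m3}
Sat(EX E[r U a]) = {s : some successor in {m3}} = {m1, m3}
m2 ∉ Sat(EX E[r U a]) = {m1, m3}, so the formula does not hold at m2.

No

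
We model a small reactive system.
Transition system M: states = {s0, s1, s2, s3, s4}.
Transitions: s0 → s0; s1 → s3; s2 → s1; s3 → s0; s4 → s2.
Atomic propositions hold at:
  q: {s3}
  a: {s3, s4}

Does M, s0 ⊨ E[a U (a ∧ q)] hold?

Sat(a ∧ q) = {s3}
E[a U (a ∧ q)]: least fixpoint, start Z0 = Sat((a ∧ q)) = {s3}, add states in Sat(a) with some successor in Z. Already a fixed point.
Sat(E[a U (a ∧ q)]) = {s3}
s0 ∉ Sat(E[a U (a ∧ q)]) = {s3}, so the formula does not hold at s0.

No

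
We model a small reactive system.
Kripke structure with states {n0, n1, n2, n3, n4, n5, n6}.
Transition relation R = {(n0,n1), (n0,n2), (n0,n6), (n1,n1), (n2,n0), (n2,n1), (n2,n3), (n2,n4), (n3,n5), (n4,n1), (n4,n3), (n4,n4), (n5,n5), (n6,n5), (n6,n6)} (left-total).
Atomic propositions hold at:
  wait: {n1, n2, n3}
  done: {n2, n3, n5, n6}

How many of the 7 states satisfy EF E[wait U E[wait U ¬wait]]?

6

Sat(¬wait) = {n0, n4, n5, n6}
E[wait U ¬wait]: least fixpoint, start Z0 = Sat(¬wait) = {n0, n4, n5, n6}, add states in Sat(wait) with some successor in Z. Z1 = {n0, n2, n3, n4, n5, n6}; fixed.
Sat(E[wait U ¬wait]) = {n0, n2, n3, n4, n5, n6}
E[wait U E[wait U ¬wait]]: least fixpoint, start Z0 = Sat(E[wait U ¬wait]) = {n0, n2, n3, n4, n5, n6}, add states in Sat(wait) with some successor in Z. Already a fixed point.
Sat(E[wait U E[wait U ¬wait]]) = {n0, n2, n3, n4, n5, n6}
EF E[wait U E[wait U ¬wait]]: least fixpoint, start Z0 = {n0, n2, n3, n4, n5, n6}, add states with some successor in Z. Already a fixed point.
Sat(EF E[wait U E[wait U ¬wait]]) = {n0, n2, n3, n4, n5, n6}
|Sat(EF E[wait U E[wait U ¬wait]])| = |{n0, n2, n3, n4, n5, n6}| = 6.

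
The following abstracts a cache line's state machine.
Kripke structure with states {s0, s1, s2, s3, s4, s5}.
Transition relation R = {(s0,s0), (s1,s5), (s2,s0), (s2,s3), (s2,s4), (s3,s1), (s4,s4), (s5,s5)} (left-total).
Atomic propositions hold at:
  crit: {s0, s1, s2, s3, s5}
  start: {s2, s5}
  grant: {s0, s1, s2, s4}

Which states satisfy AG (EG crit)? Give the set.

{s0, s1, s3, s5}

EG crit: greatest fixpoint, start Z0 = {s0, s1, s2, s3, s5}, keep only states in Sat with some successor in Z. Already a fixed point.
Sat(EG crit) = {s0, s1, s2, s3, s5}
AG (EG crit): greatest fixpoint, start Z0 = {s0, s1, s2, s3, s5}, keep only states in Sat with every successor in Z. Z1 = {s0, s1, s3, s5}; fixed.
Sat(AG (EG crit)) = {s0, s1, s3, s5}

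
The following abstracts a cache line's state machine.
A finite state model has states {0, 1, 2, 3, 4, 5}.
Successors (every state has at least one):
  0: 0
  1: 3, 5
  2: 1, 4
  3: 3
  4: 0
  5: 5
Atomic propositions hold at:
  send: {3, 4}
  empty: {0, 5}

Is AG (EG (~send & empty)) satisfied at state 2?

No

Sat(~send) = {0, 1, 2, 5}
Sat(~send & empty) = {0, 5}
EG (~send & empty): greatest fixpoint, start Z0 = {0, 5}, keep only states in Sat with some successor in Z. Already a fixed point.
Sat(EG (~send & empty)) = {0, 5}
AG (EG (~send & empty)): greatest fixpoint, start Z0 = {0, 5}, keep only states in Sat with every successor in Z. Already a fixed point.
Sat(AG (EG (~send & empty))) = {0, 5}
2 ∉ Sat(AG (EG (~send & empty))) = {0, 5}, so the formula does not hold at 2.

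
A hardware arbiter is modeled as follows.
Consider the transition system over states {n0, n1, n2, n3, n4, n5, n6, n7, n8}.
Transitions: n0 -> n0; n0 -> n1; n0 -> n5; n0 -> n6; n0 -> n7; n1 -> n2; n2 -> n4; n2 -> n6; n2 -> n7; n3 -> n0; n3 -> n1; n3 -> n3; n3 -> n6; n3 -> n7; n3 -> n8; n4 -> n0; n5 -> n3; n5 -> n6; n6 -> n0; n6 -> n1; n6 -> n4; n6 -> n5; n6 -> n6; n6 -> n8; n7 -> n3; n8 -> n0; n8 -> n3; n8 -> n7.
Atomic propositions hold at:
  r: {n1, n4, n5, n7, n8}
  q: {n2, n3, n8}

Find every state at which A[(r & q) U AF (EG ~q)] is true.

Sat(r & q) = {n8}
Sat(~q) = {n0, n1, n4, n5, n6, n7}
EG ~q: greatest fixpoint, start Z0 = {n0, n1, n4, n5, n6, n7}, keep only states in Sat with some successor in Z. Z1 = {n0, n4, n5, n6}; fixed.
Sat(EG ~q) = {n0, n4, n5, n6}
AF (EG ~q): least fixpoint, start Z0 = {n0, n4, n5, n6}, add states with every successor in Z. Already a fixed point.
Sat(AF (EG ~q)) = {n0, n4, n5, n6}
A[(r & q) U AF (EG ~q)]: least fixpoint, start Z0 = Sat(AF (EG ~q)) = {n0, n4, n5, n6}, add states in Sat(r & q) with every successor in Z. Already a fixed point.
Sat(A[(r & q) U AF (EG ~q)]) = {n0, n4, n5, n6}

{n0, n4, n5, n6}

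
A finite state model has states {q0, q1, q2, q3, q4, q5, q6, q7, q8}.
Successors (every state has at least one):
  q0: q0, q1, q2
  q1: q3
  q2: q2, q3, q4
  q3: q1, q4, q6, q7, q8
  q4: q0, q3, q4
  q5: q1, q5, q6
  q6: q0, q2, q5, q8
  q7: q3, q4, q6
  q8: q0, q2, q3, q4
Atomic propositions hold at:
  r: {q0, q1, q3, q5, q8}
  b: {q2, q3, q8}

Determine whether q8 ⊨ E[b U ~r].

Yes

Sat(~r) = {q2, q4, q6, q7}
E[b U ~r]: least fixpoint, start Z0 = Sat(~r) = {q2, q4, q6, q7}, add states in Sat(b) with some successor in Z. Z1 = {q2, q3, q4, q6, q7, q8}; fixed.
Sat(E[b U ~r]) = {q2, q3, q4, q6, q7, q8}
q8 ∈ Sat(E[b U ~r]) = {q2, q3, q4, q6, q7, q8}, so the formula holds at q8.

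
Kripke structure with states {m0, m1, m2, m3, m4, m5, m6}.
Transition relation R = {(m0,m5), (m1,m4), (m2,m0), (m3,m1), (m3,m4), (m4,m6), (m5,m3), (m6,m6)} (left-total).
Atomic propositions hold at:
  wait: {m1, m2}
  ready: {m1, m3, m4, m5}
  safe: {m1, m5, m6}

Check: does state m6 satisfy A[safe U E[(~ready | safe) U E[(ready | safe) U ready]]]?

Sat(~ready) = {m0, m2, m6}
Sat(~ready | safe) = {m0, m1, m2, m5, m6}
Sat(ready | safe) = {m1, m3, m4, m5, m6}
E[(ready | safe) U ready]: least fixpoint, start Z0 = Sat(ready) = {m1, m3, m4, m5}, add states in Sat(ready | safe) with some successor in Z. Already a fixed point.
Sat(E[(ready | safe) U ready]) = {m1, m3, m4, m5}
E[(~ready | safe) U E[(ready | safe) U ready]]: least fixpoint, start Z0 = Sat(E[(ready | safe) U ready]) = {m1, m3, m4, m5}, add states in Sat(~ready | safe) with some successor in Z. Z1 = {m0, m1, m3, m4, m5}; Z2 = {m0, m1, m2, m3, m4, m5}; fixed.
Sat(E[(~ready | safe) U E[(ready | safe) U ready]]) = {m0, m1, m2, m3, m4, m5}
A[safe U E[(~ready | safe) U E[(ready | safe) U ready]]]: least fixpoint, start Z0 = Sat(E[(~ready | safe) U E[(ready | safe) U ready]]) = {m0, m1, m2, m3, m4, m5}, add states in Sat(safe) with every successor in Z. Already a fixed point.
Sat(A[safe U E[(~ready | safe) U E[(ready | safe) U ready]]]) = {m0, m1, m2, m3, m4, m5}
m6 ∉ Sat(A[safe U E[(~ready | safe) U E[(ready | safe) U ready]]]) = {m0, m1, m2, m3, m4, m5}, so the formula does not hold at m6.

No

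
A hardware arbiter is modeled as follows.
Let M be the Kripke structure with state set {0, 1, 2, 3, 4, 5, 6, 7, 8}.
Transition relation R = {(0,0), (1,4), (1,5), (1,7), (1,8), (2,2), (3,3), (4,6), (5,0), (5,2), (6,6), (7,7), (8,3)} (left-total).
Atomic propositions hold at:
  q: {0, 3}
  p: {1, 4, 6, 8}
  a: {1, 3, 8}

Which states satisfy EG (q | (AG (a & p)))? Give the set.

Sat(a & p) = {1, 8}
AG (a & p): greatest fixpoint, start Z0 = {1, 8}, keep only states in Sat with every successor in Z. Z1 = ∅; fixed.
Sat(AG (a & p)) = ∅
Sat(q | (AG (a & p))) = {0, 3}
EG (q | (AG (a & p))): greatest fixpoint, start Z0 = {0, 3}, keep only states in Sat with some successor in Z. Already a fixed point.
Sat(EG (q | (AG (a & p)))) = {0, 3}

{0, 3}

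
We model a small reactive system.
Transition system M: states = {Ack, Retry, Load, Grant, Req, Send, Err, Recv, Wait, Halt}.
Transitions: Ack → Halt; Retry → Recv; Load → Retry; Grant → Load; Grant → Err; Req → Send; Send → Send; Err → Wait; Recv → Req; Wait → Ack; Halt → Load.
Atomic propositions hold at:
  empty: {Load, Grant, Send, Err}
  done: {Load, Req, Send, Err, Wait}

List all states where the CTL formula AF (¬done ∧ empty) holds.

Sat(¬done) = {Ack, Retry, Grant, Recv, Halt}
Sat(¬done ∧ empty) = {Grant}
AF (¬done ∧ empty): least fixpoint, start Z0 = {Grant}, add states with every successor in Z. Already a fixed point.
Sat(AF (¬done ∧ empty)) = {Grant}

{Grant}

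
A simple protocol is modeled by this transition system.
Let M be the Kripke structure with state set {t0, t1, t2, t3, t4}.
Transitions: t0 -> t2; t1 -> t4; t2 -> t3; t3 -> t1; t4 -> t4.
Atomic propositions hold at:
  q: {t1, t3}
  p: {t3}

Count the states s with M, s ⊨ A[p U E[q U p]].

E[q U p]: least fixpoint, start Z0 = Sat(p) = {t3}, add states in Sat(q) with some successor in Z. Already a fixed point.
Sat(E[q U p]) = {t3}
A[p U E[q U p]]: least fixpoint, start Z0 = Sat(E[q U p]) = {t3}, add states in Sat(p) with every successor in Z. Already a fixed point.
Sat(A[p U E[q U p]]) = {t3}
|Sat(A[p U E[q U p]])| = |{t3}| = 1.

1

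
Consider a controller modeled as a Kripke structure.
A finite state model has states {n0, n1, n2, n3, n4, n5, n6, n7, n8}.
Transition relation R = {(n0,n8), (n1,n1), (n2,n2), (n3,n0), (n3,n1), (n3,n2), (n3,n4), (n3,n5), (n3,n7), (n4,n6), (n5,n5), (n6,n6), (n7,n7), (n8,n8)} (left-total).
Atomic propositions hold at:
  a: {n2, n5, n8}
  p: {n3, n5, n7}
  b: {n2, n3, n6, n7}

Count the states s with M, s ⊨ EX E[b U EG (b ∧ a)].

Sat(b ∧ a) = {n2}
EG (b ∧ a): greatest fixpoint, start Z0 = {n2}, keep only states in Sat with some successor in Z. Already a fixed point.
Sat(EG (b ∧ a)) = {n2}
E[b U EG (b ∧ a)]: least fixpoint, start Z0 = Sat(EG (b ∧ a)) = {n2}, add states in Sat(b) with some successor in Z. Z1 = {n2, n3}; fixed.
Sat(E[b U EG (b ∧ a)]) = {n2, n3}
Sat(EX E[b U EG (b ∧ a)]) = {s : some successor in {n2, n3}} = {n2, n3}
|Sat(EX E[b U EG (b ∧ a)])| = |{n2, n3}| = 2.

2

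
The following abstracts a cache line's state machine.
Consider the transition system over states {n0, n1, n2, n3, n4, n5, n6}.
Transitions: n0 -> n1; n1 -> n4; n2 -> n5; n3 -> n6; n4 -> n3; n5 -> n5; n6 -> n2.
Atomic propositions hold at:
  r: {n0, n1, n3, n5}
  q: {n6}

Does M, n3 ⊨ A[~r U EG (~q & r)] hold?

No

Sat(~r) = {n2, n4, n6}
Sat(~q) = {n0, n1, n2, n3, n4, n5}
Sat(~q & r) = {n0, n1, n3, n5}
EG (~q & r): greatest fixpoint, start Z0 = {n0, n1, n3, n5}, keep only states in Sat with some successor in Z. Z1 = {n0, n5}; Z2 = {n5}; fixed.
Sat(EG (~q & r)) = {n5}
A[~r U EG (~q & r)]: least fixpoint, start Z0 = Sat(EG (~q & r)) = {n5}, add states in Sat(~r) with every successor in Z. Z1 = {n2, n5}; Z2 = {n2, n5, n6}; fixed.
Sat(A[~r U EG (~q & r)]) = {n2, n5, n6}
n3 ∉ Sat(A[~r U EG (~q & r)]) = {n2, n5, n6}, so the formula does not hold at n3.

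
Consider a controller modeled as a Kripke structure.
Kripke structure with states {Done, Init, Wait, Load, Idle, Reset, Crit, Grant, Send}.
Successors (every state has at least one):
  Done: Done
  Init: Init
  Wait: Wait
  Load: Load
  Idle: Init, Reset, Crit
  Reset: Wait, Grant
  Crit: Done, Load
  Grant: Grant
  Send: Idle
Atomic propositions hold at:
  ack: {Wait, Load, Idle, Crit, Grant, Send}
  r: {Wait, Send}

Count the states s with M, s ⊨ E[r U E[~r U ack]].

7

Sat(~r) = {Done, Init, Load, Idle, Reset, Crit, Grant}
E[~r U ack]: least fixpoint, start Z0 = Sat(ack) = {Wait, Load, Idle, Crit, Grant, Send}, add states in Sat(~r) with some successor in Z. Z1 = {Wait, Load, Idle, Reset, Crit, Grant, Send}; fixed.
Sat(E[~r U ack]) = {Wait, Load, Idle, Reset, Crit, Grant, Send}
E[r U E[~r U ack]]: least fixpoint, start Z0 = Sat(E[~r U ack]) = {Wait, Load, Idle, Reset, Crit, Grant, Send}, add states in Sat(r) with some successor in Z. Already a fixed point.
Sat(E[r U E[~r U ack]]) = {Wait, Load, Idle, Reset, Crit, Grant, Send}
|Sat(E[r U E[~r U ack]])| = |{Wait, Load, Idle, Reset, Crit, Grant, Send}| = 7.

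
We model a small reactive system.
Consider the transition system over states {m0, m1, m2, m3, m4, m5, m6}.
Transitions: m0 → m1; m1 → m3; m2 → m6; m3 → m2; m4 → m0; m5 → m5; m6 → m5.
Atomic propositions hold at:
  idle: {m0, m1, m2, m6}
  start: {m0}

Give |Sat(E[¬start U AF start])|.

Sat(¬start) = {m1, m2, m3, m4, m5, m6}
AF start: least fixpoint, start Z0 = {m0}, add states with every successor in Z. Z1 = {m0, m4}; fixed.
Sat(AF start) = {m0, m4}
E[¬start U AF start]: least fixpoint, start Z0 = Sat(AF start) = {m0, m4}, add states in Sat(¬start) with some successor in Z. Already a fixed point.
Sat(E[¬start U AF start]) = {m0, m4}
|Sat(E[¬start U AF start])| = |{m0, m4}| = 2.

2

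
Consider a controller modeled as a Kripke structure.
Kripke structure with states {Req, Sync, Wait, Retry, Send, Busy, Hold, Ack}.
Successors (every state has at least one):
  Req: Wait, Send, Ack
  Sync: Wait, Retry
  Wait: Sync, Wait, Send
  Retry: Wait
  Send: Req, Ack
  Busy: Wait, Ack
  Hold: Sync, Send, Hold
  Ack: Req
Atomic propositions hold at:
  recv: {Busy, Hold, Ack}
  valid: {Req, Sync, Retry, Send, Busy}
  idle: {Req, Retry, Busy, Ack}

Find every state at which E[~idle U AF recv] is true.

Sat(~idle) = {Sync, Wait, Send, Hold}
AF recv: least fixpoint, start Z0 = {Busy, Hold, Ack}, add states with every successor in Z. Already a fixed point.
Sat(AF recv) = {Busy, Hold, Ack}
E[~idle U AF recv]: least fixpoint, start Z0 = Sat(AF recv) = {Busy, Hold, Ack}, add states in Sat(~idle) with some successor in Z. Z1 = {Send, Busy, Hold, Ack}; Z2 = {Wait, Send, Busy, Hold, Ack}; Z3 = {Sync, Wait, Send, Busy, Hold, Ack}; fixed.
Sat(E[~idle U AF recv]) = {Sync, Wait, Send, Busy, Hold, Ack}

{Sync, Wait, Send, Busy, Hold, Ack}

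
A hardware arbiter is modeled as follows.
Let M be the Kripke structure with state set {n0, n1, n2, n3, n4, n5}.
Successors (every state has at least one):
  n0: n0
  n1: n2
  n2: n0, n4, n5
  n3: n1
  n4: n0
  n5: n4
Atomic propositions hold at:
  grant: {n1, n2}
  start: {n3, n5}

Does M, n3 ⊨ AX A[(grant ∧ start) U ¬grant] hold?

Sat(grant ∧ start) = ∅
Sat(¬grant) = {n0, n3, n4, n5}
A[(grant ∧ start) U ¬grant]: least fixpoint, start Z0 = Sat(¬grant) = {n0, n3, n4, n5}, add states in Sat(grant ∧ start) with every successor in Z. Already a fixed point.
Sat(A[(grant ∧ start) U ¬grant]) = {n0, n3, n4, n5}
Sat(AX A[(grant ∧ start) U ¬grant]) = {s : every successor in {n0, n3, n4, n5}} = {n0, n2, n4, n5}
n3 ∉ Sat(AX A[(grant ∧ start) U ¬grant]) = {n0, n2, n4, n5}, so the formula does not hold at n3.

No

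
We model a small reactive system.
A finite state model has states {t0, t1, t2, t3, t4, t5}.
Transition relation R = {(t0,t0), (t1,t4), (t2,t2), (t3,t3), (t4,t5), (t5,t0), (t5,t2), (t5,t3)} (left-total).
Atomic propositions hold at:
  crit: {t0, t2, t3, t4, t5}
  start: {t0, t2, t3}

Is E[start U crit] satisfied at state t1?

No

E[start U crit]: least fixpoint, start Z0 = Sat(crit) = {t0, t2, t3, t4, t5}, add states in Sat(start) with some successor in Z. Already a fixed point.
Sat(E[start U crit]) = {t0, t2, t3, t4, t5}
t1 ∉ Sat(E[start U crit]) = {t0, t2, t3, t4, t5}, so the formula does not hold at t1.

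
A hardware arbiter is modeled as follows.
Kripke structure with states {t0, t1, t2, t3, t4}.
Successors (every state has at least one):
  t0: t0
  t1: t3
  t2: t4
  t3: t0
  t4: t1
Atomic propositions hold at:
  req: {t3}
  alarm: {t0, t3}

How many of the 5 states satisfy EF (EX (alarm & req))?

3

Sat(alarm & req) = {t3}
Sat(EX (alarm & req)) = {s : some successor in {t3}} = {t1}
EF (EX (alarm & req)): least fixpoint, start Z0 = {t1}, add states with some successor in Z. Z1 = {t1, t4}; Z2 = {t1, t2, t4}; fixed.
Sat(EF (EX (alarm & req))) = {t1, t2, t4}
|Sat(EF (EX (alarm & req)))| = |{t1, t2, t4}| = 3.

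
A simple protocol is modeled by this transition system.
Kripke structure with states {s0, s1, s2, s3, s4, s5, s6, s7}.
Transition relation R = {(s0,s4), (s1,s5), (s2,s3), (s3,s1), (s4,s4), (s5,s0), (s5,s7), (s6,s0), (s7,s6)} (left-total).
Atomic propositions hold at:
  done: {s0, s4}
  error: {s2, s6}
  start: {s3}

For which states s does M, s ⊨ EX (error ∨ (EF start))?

EF start: least fixpoint, start Z0 = {s3}, add states with some successor in Z. Z1 = {s2, s3}; fixed.
Sat(EF start) = {s2, s3}
Sat(error ∨ (EF start)) = {s2, s3, s6}
Sat(EX (error ∨ (EF start))) = {s : some successor in {s2, s3, s6}} = {s2, s7}

{s2, s7}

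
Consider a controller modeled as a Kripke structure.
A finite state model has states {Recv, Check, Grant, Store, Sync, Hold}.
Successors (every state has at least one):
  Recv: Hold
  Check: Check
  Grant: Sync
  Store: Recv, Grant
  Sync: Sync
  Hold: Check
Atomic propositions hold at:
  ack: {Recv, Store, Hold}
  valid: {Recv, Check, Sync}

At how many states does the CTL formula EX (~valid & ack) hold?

Sat(~valid) = {Grant, Store, Hold}
Sat(~valid & ack) = {Store, Hold}
Sat(EX (~valid & ack)) = {s : some successor in {Store, Hold}} = {Recv}
|Sat(EX (~valid & ack))| = |{Recv}| = 1.

1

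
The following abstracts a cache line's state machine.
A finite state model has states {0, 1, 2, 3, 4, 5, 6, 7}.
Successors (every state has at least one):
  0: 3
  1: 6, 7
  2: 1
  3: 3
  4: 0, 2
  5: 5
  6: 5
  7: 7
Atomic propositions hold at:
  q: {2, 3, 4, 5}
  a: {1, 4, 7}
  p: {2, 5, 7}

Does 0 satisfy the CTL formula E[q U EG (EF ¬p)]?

Yes

Sat(¬p) = {0, 1, 3, 4, 6}
EF ¬p: least fixpoint, start Z0 = {0, 1, 3, 4, 6}, add states with some successor in Z. Z1 = {0, 1, 2, 3, 4, 6}; fixed.
Sat(EF ¬p) = {0, 1, 2, 3, 4, 6}
EG (EF ¬p): greatest fixpoint, start Z0 = {0, 1, 2, 3, 4, 6}, keep only states in Sat with some successor in Z. Z1 = {0, 1, 2, 3, 4}; Z2 = {0, 2, 3, 4}; Z3 = {0, 3, 4}; fixed.
Sat(EG (EF ¬p)) = {0, 3, 4}
E[q U EG (EF ¬p)]: least fixpoint, start Z0 = Sat(EG (EF ¬p)) = {0, 3, 4}, add states in Sat(q) with some successor in Z. Already a fixed point.
Sat(E[q U EG (EF ¬p)]) = {0, 3, 4}
0 ∈ Sat(E[q U EG (EF ¬p)]) = {0, 3, 4}, so the formula holds at 0.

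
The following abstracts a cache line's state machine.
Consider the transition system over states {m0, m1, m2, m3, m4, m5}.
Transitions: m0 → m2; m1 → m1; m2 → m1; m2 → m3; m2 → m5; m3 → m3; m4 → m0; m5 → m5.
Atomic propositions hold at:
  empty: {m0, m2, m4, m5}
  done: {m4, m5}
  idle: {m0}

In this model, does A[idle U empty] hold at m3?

No

A[idle U empty]: least fixpoint, start Z0 = Sat(empty) = {m0, m2, m4, m5}, add states in Sat(idle) with every successor in Z. Already a fixed point.
Sat(A[idle U empty]) = {m0, m2, m4, m5}
m3 ∉ Sat(A[idle U empty]) = {m0, m2, m4, m5}, so the formula does not hold at m3.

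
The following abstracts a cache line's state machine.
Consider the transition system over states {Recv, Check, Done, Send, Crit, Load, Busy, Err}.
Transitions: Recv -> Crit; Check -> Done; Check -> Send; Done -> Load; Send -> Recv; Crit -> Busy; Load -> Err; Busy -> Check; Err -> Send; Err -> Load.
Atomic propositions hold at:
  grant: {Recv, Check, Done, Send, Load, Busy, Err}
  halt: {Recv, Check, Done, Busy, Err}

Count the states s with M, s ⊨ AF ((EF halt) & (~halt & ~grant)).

3

EF halt: least fixpoint, start Z0 = {Recv, Check, Done, Busy, Err}, add states with some successor in Z. Z1 = {Recv, Check, Done, Send, Crit, Load, Busy, Err}; fixed.
Sat(EF halt) = {Recv, Check, Done, Send, Crit, Load, Busy, Err}
Sat(~halt) = {Send, Crit, Load}
Sat(~grant) = {Crit}
Sat(~halt & ~grant) = {Crit}
Sat((EF halt) & (~halt & ~grant)) = {Crit}
AF ((EF halt) & (~halt & ~grant)): least fixpoint, start Z0 = {Crit}, add states with every successor in Z. Z1 = {Recv, Crit}; Z2 = {Recv, Send, Crit}; fixed.
Sat(AF ((EF halt) & (~halt & ~grant))) = {Recv, Send, Crit}
|Sat(AF ((EF halt) & (~halt & ~grant)))| = |{Recv, Send, Crit}| = 3.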